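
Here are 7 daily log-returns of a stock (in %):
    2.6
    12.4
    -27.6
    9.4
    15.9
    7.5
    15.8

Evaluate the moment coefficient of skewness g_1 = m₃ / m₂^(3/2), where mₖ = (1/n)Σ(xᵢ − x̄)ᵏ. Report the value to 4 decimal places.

-1.6539

x̄ = (2.6 + 12.4 - 27.6 + 9.4 + 15.9 + 7.5 + 15.8) / 7 = 5.1429
deviations (xᵢ − x̄): -2.5429, 7.2571, -32.7429, 4.2571, 10.7571, 2.3571, 10.6571
Σ(xᵢ − x̄)² = 1384.1971 ⇒ m₂ = 1384.1971/7 = 197.74245
Σ(xᵢ − x̄)³ = -32192.2738 ⇒ m₃ = -32192.2738/7 = -4598.89625
m₂^(3/2) = 197.74245^(1.5) = 2780.67263
g_1 = m₃ / m₂^(3/2) = -4598.89625 / 2780.67263 ≈ -1.6539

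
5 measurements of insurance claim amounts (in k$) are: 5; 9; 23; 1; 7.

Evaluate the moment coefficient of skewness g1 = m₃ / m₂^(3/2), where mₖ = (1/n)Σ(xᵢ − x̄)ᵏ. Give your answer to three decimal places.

1.031

x̄ = (5 + 9 + 23 + 1 + 7) / 5 = 9.0000
deviations (xᵢ − x̄): -4.0000, 0.0000, 14.0000, -8.0000, -2.0000
Σ(xᵢ − x̄)² = 280.0000 ⇒ m₂ = 280.0000/5 = 56.00000
Σ(xᵢ − x̄)³ = 2160.0000 ⇒ m₃ = 2160.0000/5 = 432.00000
m₂^(3/2) = 56.00000^(1.5) = 419.06563
g1 = m₃ / m₂^(3/2) = 432.00000 / 419.06563 ≈ 1.031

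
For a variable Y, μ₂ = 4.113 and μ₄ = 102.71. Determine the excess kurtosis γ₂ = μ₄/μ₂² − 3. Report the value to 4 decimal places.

μ₂² = 4.113² = 16.91677
μ₄/μ₂² = 102.71 / 16.91677 = 6.07149
γ₂ = 6.07149 − 3 ≈ 3.0715

3.0715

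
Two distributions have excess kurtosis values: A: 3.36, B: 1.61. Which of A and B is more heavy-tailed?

A

Higher excess kurtosis ⇒ heavier tails relative to the normal distribution.
3.36 vs 1.61: the larger is 3.36, so A has heavier tails.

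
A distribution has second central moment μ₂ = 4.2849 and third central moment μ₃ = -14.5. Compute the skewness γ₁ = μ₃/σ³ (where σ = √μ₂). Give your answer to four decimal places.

σ = √μ₂ = √4.2849 = 2.07000
σ³ = μ₂^(3/2) = 8.86974
γ₁ = μ₃/σ³ = -14.5 / 8.86974 ≈ -1.6348

-1.6348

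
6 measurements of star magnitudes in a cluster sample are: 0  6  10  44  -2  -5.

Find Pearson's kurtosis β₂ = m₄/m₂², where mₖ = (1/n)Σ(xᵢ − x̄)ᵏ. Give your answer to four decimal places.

x̄ = 8.8333
Σ(xᵢ − x̄)² = 1632.8333 ⇒ m₂ = 272.13889
Σ(xᵢ − x̄)⁴ = 1585960.4861 ⇒ m₄ = 264326.74769
m₂² = 74059.57485
β₂ = m₄/m₂² = 264326.74769 / 74059.57485 ≈ 3.5691

3.5691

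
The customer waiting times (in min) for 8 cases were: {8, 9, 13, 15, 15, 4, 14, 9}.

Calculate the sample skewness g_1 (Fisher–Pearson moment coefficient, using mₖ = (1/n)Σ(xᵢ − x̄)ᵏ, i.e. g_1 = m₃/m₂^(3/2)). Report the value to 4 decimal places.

-0.4395

x̄ = (8 + 9 + 13 + 15 + 15 + 4 + 14 + 9) / 8 = 10.8750
deviations (xᵢ − x̄): -2.8750, -1.8750, 2.1250, 4.1250, 4.1250, -6.8750, 3.1250, -1.8750
Σ(xᵢ − x̄)² = 110.8750 ⇒ m₂ = 110.8750/8 = 13.85938
Σ(xᵢ − x̄)³ = -181.4063 ⇒ m₃ = -181.4063/8 = -22.67578
m₂^(3/2) = 13.85938^(1.5) = 51.59593
g_1 = m₃ / m₂^(3/2) = -22.67578 / 51.59593 ≈ -0.4395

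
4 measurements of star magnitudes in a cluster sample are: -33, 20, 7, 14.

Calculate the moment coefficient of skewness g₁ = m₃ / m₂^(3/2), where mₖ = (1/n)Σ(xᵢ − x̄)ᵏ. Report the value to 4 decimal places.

-0.9884

x̄ = (-33 + 20 + 7 + 14) / 4 = 2.0000
deviations (xᵢ − x̄): -35.0000, 18.0000, 5.0000, 12.0000
Σ(xᵢ − x̄)² = 1718.0000 ⇒ m₂ = 1718.0000/4 = 429.50000
Σ(xᵢ − x̄)³ = -35190.0000 ⇒ m₃ = -35190.0000/4 = -8797.50000
m₂^(3/2) = 429.50000^(1.5) = 8901.12197
g₁ = m₃ / m₂^(3/2) = -8797.50000 / 8901.12197 ≈ -0.9884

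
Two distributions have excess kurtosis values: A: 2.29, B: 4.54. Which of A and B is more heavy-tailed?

Higher excess kurtosis ⇒ heavier tails relative to the normal distribution.
2.29 vs 4.54: the larger is 4.54, so B has heavier tails.

B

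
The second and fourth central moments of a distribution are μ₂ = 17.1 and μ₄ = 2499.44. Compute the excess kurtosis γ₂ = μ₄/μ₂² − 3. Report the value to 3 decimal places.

5.548

μ₂² = 17.1² = 292.41000
μ₄/μ₂² = 2499.44 / 292.41000 = 8.54772
γ₂ = 8.54772 − 3 ≈ 5.548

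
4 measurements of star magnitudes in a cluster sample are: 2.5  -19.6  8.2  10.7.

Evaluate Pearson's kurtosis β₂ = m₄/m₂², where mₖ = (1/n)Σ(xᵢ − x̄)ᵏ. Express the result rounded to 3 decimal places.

2.160

x̄ = 0.4500
Σ(xᵢ − x̄)² = 571.3300 ⇒ m₂ = 142.83250
Σ(xᵢ − x̄)⁴ = 176269.3038 ⇒ m₄ = 44067.32596
m₂² = 20401.12306
β₂ = m₄/m₂² = 44067.32596 / 20401.12306 ≈ 2.160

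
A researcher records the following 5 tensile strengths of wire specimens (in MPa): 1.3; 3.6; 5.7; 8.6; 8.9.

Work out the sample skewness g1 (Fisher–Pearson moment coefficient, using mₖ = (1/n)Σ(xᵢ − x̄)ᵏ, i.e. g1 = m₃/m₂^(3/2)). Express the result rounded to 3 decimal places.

-0.220

x̄ = (1.3 + 3.6 + 5.7 + 8.6 + 8.9) / 5 = 5.6200
deviations (xᵢ − x̄): -4.3200, -2.0200, 0.0800, 2.9800, 3.2800
Σ(xᵢ − x̄)² = 42.3880 ⇒ m₂ = 42.3880/5 = 8.47760
Σ(xᵢ − x̄)³ = -27.1123 ⇒ m₃ = -27.1123/5 = -5.42246
m₂^(3/2) = 8.47760^(1.5) = 24.68365
g1 = m₃ / m₂^(3/2) = -5.42246 / 24.68365 ≈ -0.220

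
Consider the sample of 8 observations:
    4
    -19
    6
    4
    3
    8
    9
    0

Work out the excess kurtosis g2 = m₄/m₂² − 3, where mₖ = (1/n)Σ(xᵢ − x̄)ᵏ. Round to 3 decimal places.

2.047

x̄ = 1.8750
Σ(xᵢ − x̄)² = 554.8750 ⇒ m₂ = 69.35938
Σ(xᵢ − x̄)⁴ = 194220.5254 ⇒ m₄ = 24277.56567
m₂² = 4810.72290
g2 = m₄/m₂² − 3 = 5.04655 − 3 ≈ 2.047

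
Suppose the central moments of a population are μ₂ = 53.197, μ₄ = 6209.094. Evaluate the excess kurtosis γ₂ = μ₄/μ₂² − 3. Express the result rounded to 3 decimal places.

-0.806

μ₂² = 53.197² = 2829.92081
μ₄/μ₂² = 6209.094 / 2829.92081 = 2.19409
γ₂ = 2.19409 − 3 ≈ -0.806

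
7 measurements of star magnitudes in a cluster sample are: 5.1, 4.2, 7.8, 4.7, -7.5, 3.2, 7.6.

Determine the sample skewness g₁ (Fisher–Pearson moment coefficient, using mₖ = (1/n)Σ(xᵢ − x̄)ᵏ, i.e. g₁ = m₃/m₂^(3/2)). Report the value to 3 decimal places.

x̄ = (5.1 + 4.2 + 7.8 + 4.7 - 7.5 + 3.2 + 7.6) / 7 = 3.5857
deviations (xᵢ − x̄): 1.5143, 0.6143, 4.2143, 1.1143, -11.0857, -0.3857, 4.0143
Σ(xᵢ − x̄)² = 160.8286 ⇒ m₂ = 160.8286/7 = 22.97551
Σ(xᵢ − x̄)³ = -1217.7923 ⇒ m₃ = -1217.7923/7 = -173.97033
m₂^(3/2) = 22.97551^(1.5) = 110.12800
g₁ = m₃ / m₂^(3/2) = -173.97033 / 110.12800 ≈ -1.580

-1.580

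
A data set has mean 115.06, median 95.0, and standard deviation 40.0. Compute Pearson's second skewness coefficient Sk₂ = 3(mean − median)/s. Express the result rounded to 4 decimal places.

Sk₂ = 3(115.06 − 95.0) / 40.0 = 3 × 20.0600 / 40.0
    = 60.1800 / 40.0 ≈ 1.5045

1.5045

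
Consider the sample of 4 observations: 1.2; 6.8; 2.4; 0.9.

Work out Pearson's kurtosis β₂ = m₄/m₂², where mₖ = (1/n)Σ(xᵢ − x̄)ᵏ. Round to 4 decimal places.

x̄ = 2.8250
Σ(xᵢ − x̄)² = 22.3275 ⇒ m₂ = 5.58187
Σ(xᵢ − x̄)⁴ = 270.3969 ⇒ m₄ = 67.59923
m₂² = 31.15733
β₂ = m₄/m₂² = 67.59923 / 31.15733 ≈ 2.1696

2.1696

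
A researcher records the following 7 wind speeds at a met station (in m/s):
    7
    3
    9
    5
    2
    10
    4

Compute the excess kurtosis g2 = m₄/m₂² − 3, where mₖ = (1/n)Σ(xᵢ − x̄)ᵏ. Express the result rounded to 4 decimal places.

-1.3820

x̄ = 5.7143
Σ(xᵢ − x̄)² = 55.4286 ⇒ m₂ = 7.91837
Σ(xᵢ − x̄)⁴ = 710.1458 ⇒ m₄ = 101.44940
m₂² = 62.70054
g2 = m₄/m₂² − 3 = 1.61800 − 3 ≈ -1.3820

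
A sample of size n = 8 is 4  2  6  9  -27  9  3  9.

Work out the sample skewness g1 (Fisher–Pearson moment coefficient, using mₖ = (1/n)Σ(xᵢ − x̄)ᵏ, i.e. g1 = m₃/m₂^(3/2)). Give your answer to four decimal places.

x̄ = (4 + 2 + 6 + 9 - 27 + 9 + 3 + 9) / 8 = 1.8750
deviations (xᵢ − x̄): 2.1250, 0.1250, 4.1250, 7.1250, -28.8750, 7.1250, 1.1250, 7.1250
Σ(xᵢ − x̄)² = 1008.8750 ⇒ m₂ = 1008.8750/8 = 126.10938
Σ(xᵢ − x̄)³ = -22908.6563 ⇒ m₃ = -22908.6563/8 = -2863.58203
m₂^(3/2) = 126.10938^(1.5) = 1416.18849
g1 = m₃ / m₂^(3/2) = -2863.58203 / 1416.18849 ≈ -2.0220

-2.0220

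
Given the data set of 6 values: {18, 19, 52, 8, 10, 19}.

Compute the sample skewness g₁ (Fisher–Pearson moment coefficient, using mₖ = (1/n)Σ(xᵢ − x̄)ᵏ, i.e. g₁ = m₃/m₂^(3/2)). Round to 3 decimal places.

x̄ = (18 + 19 + 52 + 8 + 10 + 19) / 6 = 21.0000
deviations (xᵢ − x̄): -3.0000, -2.0000, 31.0000, -13.0000, -11.0000, -2.0000
Σ(xᵢ − x̄)² = 1268.0000 ⇒ m₂ = 1268.0000/6 = 211.33333
Σ(xᵢ − x̄)³ = 26220.0000 ⇒ m₃ = 26220.0000/6 = 4370.00000
m₂^(3/2) = 211.33333^(1.5) = 3072.21783
g₁ = m₃ / m₂^(3/2) = 4370.00000 / 3072.21783 ≈ 1.422

1.422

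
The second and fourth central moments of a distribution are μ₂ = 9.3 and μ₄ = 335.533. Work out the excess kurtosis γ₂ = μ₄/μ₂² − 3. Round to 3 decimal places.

μ₂² = 9.3² = 86.49000
μ₄/μ₂² = 335.533 / 86.49000 = 3.87944
γ₂ = 3.87944 − 3 ≈ 0.879

0.879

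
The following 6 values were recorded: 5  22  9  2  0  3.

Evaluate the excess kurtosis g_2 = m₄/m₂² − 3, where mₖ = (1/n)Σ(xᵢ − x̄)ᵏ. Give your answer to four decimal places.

x̄ = 6.8333
Σ(xᵢ − x̄)² = 322.8333 ⇒ m₂ = 53.80556
Σ(xᵢ − x̄)⁴ = 55888.1528 ⇒ m₄ = 9314.69213
m₂² = 2895.03781
g_2 = m₄/m₂² − 3 = 3.21747 − 3 ≈ 0.2175

0.2175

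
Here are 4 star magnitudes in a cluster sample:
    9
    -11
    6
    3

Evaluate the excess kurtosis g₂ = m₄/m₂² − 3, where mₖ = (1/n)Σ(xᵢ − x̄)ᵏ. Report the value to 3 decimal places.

-0.857

x̄ = 1.7500
Σ(xᵢ − x̄)² = 234.7500 ⇒ m₂ = 58.68750
Σ(xᵢ − x̄)⁴ = 29518.0781 ⇒ m₄ = 7379.51953
m₂² = 3444.22266
g₂ = m₄/m₂² − 3 = 2.14258 − 3 ≈ -0.857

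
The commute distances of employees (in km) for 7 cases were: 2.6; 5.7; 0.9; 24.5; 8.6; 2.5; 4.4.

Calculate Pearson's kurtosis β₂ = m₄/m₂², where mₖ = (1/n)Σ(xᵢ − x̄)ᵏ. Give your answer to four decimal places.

x̄ = 7.0286
Σ(xᵢ − x̄)² = 394.0743 ⇒ m₂ = 56.29633
Σ(xᵢ − x̄)⁴ = 95450.9381 ⇒ m₄ = 13635.84830
m₂² = 3169.27638
β₂ = m₄/m₂² = 13635.84830 / 3169.27638 ≈ 4.3025

4.3025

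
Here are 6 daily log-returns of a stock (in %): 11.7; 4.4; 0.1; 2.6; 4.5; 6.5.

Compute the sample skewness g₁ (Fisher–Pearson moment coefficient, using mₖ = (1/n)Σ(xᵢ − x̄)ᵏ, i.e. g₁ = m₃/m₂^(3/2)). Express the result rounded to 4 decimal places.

x̄ = (11.7 + 4.4 + 0.1 + 2.6 + 4.5 + 6.5) / 6 = 4.9667
deviations (xᵢ − x̄): 6.7333, -0.5667, -4.8667, -2.3667, -0.4667, 1.5333
Σ(xᵢ − x̄)² = 77.5133 ⇒ m₂ = 77.5133/6 = 12.91889
Σ(xᵢ − x̄)³ = 180.0756 ⇒ m₃ = 180.0756/6 = 30.01259
m₂^(3/2) = 12.91889^(1.5) = 46.43418
g₁ = m₃ / m₂^(3/2) = 30.01259 / 46.43418 ≈ 0.6463

0.6463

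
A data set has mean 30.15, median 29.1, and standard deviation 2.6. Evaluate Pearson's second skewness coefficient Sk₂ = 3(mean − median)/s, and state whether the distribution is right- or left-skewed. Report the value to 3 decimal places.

1.212, right-skewed

Sk₂ = 3(30.15 − 29.1) / 2.6 = 3 × 1.0500 / 2.6
    = 3.1500 / 2.6 ≈ 1.212
Sk₂ > 0 ⇒ mean > median ⇒ right-skewed (positive skew).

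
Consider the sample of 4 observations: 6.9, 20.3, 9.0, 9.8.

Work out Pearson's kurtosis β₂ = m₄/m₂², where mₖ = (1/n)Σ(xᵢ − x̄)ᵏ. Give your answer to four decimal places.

2.2371

x̄ = 11.5000
Σ(xᵢ − x̄)² = 107.7400 ⇒ m₂ = 26.93500
Σ(xᵢ − x̄)⁴ = 6492.1138 ⇒ m₄ = 1623.02845
m₂² = 725.49423
β₂ = m₄/m₂² = 1623.02845 / 725.49423 ≈ 2.2371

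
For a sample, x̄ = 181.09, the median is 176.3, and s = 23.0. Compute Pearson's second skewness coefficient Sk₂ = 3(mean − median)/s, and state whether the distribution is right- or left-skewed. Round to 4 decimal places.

0.6248, right-skewed

Sk₂ = 3(181.09 − 176.3) / 23.0 = 3 × 4.7900 / 23.0
    = 14.3700 / 23.0 ≈ 0.6248
Sk₂ > 0 ⇒ mean > median ⇒ right-skewed (positive skew).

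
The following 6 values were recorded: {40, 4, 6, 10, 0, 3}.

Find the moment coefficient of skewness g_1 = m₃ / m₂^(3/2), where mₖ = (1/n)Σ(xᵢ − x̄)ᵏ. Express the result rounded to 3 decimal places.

1.594

x̄ = (40 + 4 + 6 + 10 + 0 + 3) / 6 = 10.5000
deviations (xᵢ − x̄): 29.5000, -6.5000, -4.5000, -0.5000, -10.5000, -7.5000
Σ(xᵢ − x̄)² = 1099.5000 ⇒ m₂ = 1099.5000/6 = 183.25000
Σ(xᵢ − x̄)³ = 23727.0000 ⇒ m₃ = 23727.0000/6 = 3954.50000
m₂^(3/2) = 183.25000^(1.5) = 2480.65275
g_1 = m₃ / m₂^(3/2) = 3954.50000 / 2480.65275 ≈ 1.594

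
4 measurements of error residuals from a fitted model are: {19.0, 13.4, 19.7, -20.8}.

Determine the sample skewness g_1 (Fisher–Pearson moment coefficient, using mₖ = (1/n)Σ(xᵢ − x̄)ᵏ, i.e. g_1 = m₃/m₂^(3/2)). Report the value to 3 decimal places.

-1.084

x̄ = (19.0 + 13.4 + 19.7 - 20.8) / 4 = 7.8250
deviations (xᵢ − x̄): 11.1750, 5.5750, 11.8750, -28.6250
Σ(xᵢ − x̄)² = 1116.3675 ⇒ m₂ = 1116.3675/4 = 279.09188
Σ(xᵢ − x̄)³ = -20211.6806 ⇒ m₃ = -20211.6806/4 = -5052.92016
m₂^(3/2) = 279.09188^(1.5) = 4662.52088
g_1 = m₃ / m₂^(3/2) = -5052.92016 / 4662.52088 ≈ -1.084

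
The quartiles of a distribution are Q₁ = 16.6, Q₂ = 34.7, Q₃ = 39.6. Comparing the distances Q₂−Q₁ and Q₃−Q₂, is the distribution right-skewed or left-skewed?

Q₂ − Q₁ = 18.1;  Q₃ − Q₂ = 4.9
Q₂ − Q₁ > Q₃ − Q₂ ⇒ the lower half is more spread out ⇒ left-skewed.

left-skewed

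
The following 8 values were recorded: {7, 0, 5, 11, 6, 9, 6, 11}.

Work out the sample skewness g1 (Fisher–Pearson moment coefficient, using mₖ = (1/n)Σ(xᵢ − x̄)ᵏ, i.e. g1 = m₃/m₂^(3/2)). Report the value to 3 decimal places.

x̄ = (7 + 0 + 5 + 11 + 6 + 9 + 6 + 11) / 8 = 6.8750
deviations (xᵢ − x̄): 0.1250, -6.8750, -1.8750, 4.1250, -0.8750, 2.1250, -0.8750, 4.1250
Σ(xᵢ − x̄)² = 90.8750 ⇒ m₂ = 90.8750/8 = 11.35938
Σ(xᵢ − x̄)³ = -182.9063 ⇒ m₃ = -182.9063/8 = -22.86328
m₂^(3/2) = 11.35938^(1.5) = 38.28526
g1 = m₃ / m₂^(3/2) = -22.86328 / 38.28526 ≈ -0.597

-0.597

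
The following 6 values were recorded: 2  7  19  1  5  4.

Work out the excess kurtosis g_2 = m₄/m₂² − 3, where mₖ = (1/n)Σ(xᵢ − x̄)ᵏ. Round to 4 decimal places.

x̄ = 6.3333
Σ(xᵢ − x̄)² = 215.3333 ⇒ m₂ = 35.88889
Σ(xᵢ − x̄)⁴ = 26937.1111 ⇒ m₄ = 4489.51852
m₂² = 1288.01235
g_2 = m₄/m₂² − 3 = 3.48562 − 3 ≈ 0.4856

0.4856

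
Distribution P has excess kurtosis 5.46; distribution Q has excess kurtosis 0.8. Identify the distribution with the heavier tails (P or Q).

P

Higher excess kurtosis ⇒ heavier tails relative to the normal distribution.
5.46 vs 0.8: the larger is 5.46, so P has heavier tails.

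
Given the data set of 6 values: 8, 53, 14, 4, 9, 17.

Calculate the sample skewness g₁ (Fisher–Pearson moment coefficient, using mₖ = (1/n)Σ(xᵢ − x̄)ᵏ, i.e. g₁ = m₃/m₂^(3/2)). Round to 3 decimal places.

1.535

x̄ = (8 + 53 + 14 + 4 + 9 + 17) / 6 = 17.5000
deviations (xᵢ − x̄): -9.5000, 35.5000, -3.5000, -13.5000, -8.5000, -0.5000
Σ(xᵢ − x̄)² = 1617.5000 ⇒ m₂ = 1617.5000/6 = 269.58333
Σ(xᵢ − x̄)³ = 40764.0000 ⇒ m₃ = 40764.0000/6 = 6794.00000
m₂^(3/2) = 269.58333^(1.5) = 4426.28688
g₁ = m₃ / m₂^(3/2) = 6794.00000 / 4426.28688 ≈ 1.535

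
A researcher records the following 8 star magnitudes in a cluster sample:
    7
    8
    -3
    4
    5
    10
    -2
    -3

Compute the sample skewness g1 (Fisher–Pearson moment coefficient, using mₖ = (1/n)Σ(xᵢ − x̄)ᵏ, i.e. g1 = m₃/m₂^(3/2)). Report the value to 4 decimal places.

-0.1705

x̄ = (7 + 8 - 3 + 4 + 5 + 10 - 2 - 3) / 8 = 3.2500
deviations (xᵢ − x̄): 3.7500, 4.7500, -6.2500, 0.7500, 1.7500, 6.7500, -5.2500, -6.2500
Σ(xᵢ − x̄)² = 191.5000 ⇒ m₂ = 191.5000/8 = 23.93750
Σ(xᵢ − x̄)³ = -159.7500 ⇒ m₃ = -159.7500/8 = -19.96875
m₂^(3/2) = 23.93750^(1.5) = 117.11653
g1 = m₃ / m₂^(3/2) = -19.96875 / 117.11653 ≈ -0.1705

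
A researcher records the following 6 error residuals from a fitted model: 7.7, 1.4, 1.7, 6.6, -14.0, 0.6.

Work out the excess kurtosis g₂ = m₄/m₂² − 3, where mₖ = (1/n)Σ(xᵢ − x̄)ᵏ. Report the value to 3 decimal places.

x̄ = 0.6667
Σ(xᵢ − x̄)² = 301.3933 ⇒ m₂ = 50.23222
Σ(xᵢ − x̄)⁴ = 49960.6334 ⇒ m₄ = 8326.77224
m₂² = 2523.27615
g₂ = m₄/m₂² − 3 = 3.29998 − 3 ≈ 0.300

0.300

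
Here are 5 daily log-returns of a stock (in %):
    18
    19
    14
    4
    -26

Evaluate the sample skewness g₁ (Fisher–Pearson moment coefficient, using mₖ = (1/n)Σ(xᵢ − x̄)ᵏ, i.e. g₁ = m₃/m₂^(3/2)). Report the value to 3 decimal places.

x̄ = (18 + 19 + 14 + 4 - 26) / 5 = 5.8000
deviations (xᵢ − x̄): 12.2000, 13.2000, 8.2000, -1.8000, -31.8000
Σ(xᵢ − x̄)² = 1404.8000 ⇒ m₂ = 1404.8000/5 = 280.96000
Σ(xᵢ − x̄)³ = -27496.0800 ⇒ m₃ = -27496.0800/5 = -5499.21600
m₂^(3/2) = 280.96000^(1.5) = 4709.41260
g₁ = m₃ / m₂^(3/2) = -5499.21600 / 4709.41260 ≈ -1.168

-1.168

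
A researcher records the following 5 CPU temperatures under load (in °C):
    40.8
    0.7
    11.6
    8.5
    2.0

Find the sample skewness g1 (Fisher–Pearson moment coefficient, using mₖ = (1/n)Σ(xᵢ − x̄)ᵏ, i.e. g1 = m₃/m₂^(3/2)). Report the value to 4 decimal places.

x̄ = (40.8 + 0.7 + 11.6 + 8.5 + 2.0) / 5 = 12.7200
deviations (xᵢ − x̄): 28.0800, -12.0200, -1.1200, -4.2200, -10.7200
Σ(xᵢ − x̄)² = 1066.9480 ⇒ m₂ = 1066.9480/5 = 213.38960
Σ(xᵢ − x̄)³ = 19095.5621 ⇒ m₃ = 19095.5621/5 = 3819.11242
m₂^(3/2) = 213.38960^(1.5) = 3117.16559
g1 = m₃ / m₂^(3/2) = 3819.11242 / 3117.16559 ≈ 1.2252

1.2252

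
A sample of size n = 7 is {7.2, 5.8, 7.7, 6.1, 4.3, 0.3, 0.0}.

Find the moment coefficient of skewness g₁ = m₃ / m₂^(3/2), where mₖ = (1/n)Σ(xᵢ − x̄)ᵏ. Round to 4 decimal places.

x̄ = (7.2 + 5.8 + 7.7 + 6.1 + 4.3 + 0.3 + 0.0) / 7 = 4.4857
deviations (xᵢ − x̄): 2.7143, 1.3143, 3.2143, 1.6143, -0.1857, -4.1857, -4.4857
Σ(xᵢ − x̄)² = 59.7086 ⇒ m₂ = 59.7086/7 = 8.52980
Σ(xᵢ − x̄)³ = -103.9180 ⇒ m₃ = -103.9180/7 = -14.84543
m₂^(3/2) = 8.52980^(1.5) = 24.91196
g₁ = m₃ / m₂^(3/2) = -14.84543 / 24.91196 ≈ -0.5959

-0.5959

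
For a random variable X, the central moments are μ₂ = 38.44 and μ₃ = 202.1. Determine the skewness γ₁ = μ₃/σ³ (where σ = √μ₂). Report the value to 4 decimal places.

σ = √μ₂ = √38.44 = 6.20000
σ³ = μ₂^(3/2) = 238.32800
γ₁ = μ₃/σ³ = 202.1 / 238.32800 ≈ 0.8480

0.8480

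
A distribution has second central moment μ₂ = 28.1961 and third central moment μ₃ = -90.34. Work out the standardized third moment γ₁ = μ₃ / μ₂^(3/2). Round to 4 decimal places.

-0.6034

σ = √μ₂ = √28.1961 = 5.31000
σ³ = μ₂^(3/2) = 149.72129
γ₁ = μ₃/σ³ = -90.34 / 149.72129 ≈ -0.6034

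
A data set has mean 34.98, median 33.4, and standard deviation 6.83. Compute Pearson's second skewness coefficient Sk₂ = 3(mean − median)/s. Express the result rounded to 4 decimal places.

0.6940

Sk₂ = 3(34.98 − 33.4) / 6.83 = 3 × 1.5800 / 6.83
    = 4.7400 / 6.83 ≈ 0.6940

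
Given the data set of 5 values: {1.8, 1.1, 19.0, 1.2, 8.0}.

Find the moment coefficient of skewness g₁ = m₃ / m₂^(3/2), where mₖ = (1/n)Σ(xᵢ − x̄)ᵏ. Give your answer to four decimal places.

x̄ = (1.8 + 1.1 + 19.0 + 1.2 + 8.0) / 5 = 6.2200
deviations (xᵢ − x̄): -4.4200, -5.1200, 12.7800, -5.0200, 1.7800
Σ(xᵢ − x̄)² = 237.4480 ⇒ m₂ = 237.4480/5 = 47.48960
Σ(xᵢ − x̄)³ = 1745.9021 ⇒ m₃ = 1745.9021/5 = 349.18042
m₂^(3/2) = 47.48960^(1.5) = 327.26365
g₁ = m₃ / m₂^(3/2) = 349.18042 / 327.26365 ≈ 1.0670

1.0670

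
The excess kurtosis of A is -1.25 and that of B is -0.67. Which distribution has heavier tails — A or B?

B

Higher excess kurtosis ⇒ heavier tails relative to the normal distribution.
-1.25 vs -0.67: the larger is -0.67, so B has heavier tails.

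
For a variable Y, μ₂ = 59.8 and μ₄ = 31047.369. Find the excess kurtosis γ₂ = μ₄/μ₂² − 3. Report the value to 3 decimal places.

5.682

μ₂² = 59.8² = 3576.04000
μ₄/μ₂² = 31047.369 / 3576.04000 = 8.68205
γ₂ = 8.68205 − 3 ≈ 5.682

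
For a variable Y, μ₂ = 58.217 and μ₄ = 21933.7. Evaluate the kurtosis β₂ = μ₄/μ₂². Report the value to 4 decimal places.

6.4716

μ₂² = 58.217² = 3389.21909
μ₄/μ₂² = 21933.7 / 3389.21909 = 6.47161
β₂ ≈ 6.4716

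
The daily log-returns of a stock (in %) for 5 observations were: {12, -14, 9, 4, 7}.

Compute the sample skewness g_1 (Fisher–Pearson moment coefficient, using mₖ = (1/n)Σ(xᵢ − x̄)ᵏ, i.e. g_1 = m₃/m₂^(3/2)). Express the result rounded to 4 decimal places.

x̄ = (12 - 14 + 9 + 4 + 7) / 5 = 3.6000
deviations (xᵢ − x̄): 8.4000, -17.6000, 5.4000, 0.4000, 3.4000
Σ(xᵢ − x̄)² = 421.2000 ⇒ m₂ = 421.2000/5 = 84.24000
Σ(xᵢ − x̄)³ = -4662.2400 ⇒ m₃ = -4662.2400/5 = -932.44800
m₂^(3/2) = 84.24000^(1.5) = 773.17453
g_1 = m₃ / m₂^(3/2) = -932.44800 / 773.17453 ≈ -1.2060

-1.2060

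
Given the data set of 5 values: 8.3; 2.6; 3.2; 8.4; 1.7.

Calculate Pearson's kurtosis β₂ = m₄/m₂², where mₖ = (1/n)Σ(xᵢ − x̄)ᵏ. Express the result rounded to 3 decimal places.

1.217

x̄ = 4.8400
Σ(xᵢ − x̄)² = 42.2120 ⇒ m₂ = 8.44240
Σ(xᵢ − x̄)⁴ = 433.5613 ⇒ m₄ = 86.71226
m₂² = 71.27412
β₂ = m₄/m₂² = 86.71226 / 71.27412 ≈ 1.217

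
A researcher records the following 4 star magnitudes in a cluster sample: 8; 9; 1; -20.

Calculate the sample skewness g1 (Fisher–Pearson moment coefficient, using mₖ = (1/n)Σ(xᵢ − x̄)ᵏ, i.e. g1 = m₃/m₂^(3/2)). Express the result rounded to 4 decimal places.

x̄ = (8 + 9 + 1 - 20) / 4 = -0.5000
deviations (xᵢ − x̄): 8.5000, 9.5000, 1.5000, -19.5000
Σ(xᵢ − x̄)² = 545.0000 ⇒ m₂ = 545.0000/4 = 136.25000
Σ(xᵢ − x̄)³ = -5940.0000 ⇒ m₃ = -5940.0000/4 = -1485.00000
m₂^(3/2) = 136.25000^(1.5) = 1590.39414
g1 = m₃ / m₂^(3/2) = -1485.00000 / 1590.39414 ≈ -0.9337

-0.9337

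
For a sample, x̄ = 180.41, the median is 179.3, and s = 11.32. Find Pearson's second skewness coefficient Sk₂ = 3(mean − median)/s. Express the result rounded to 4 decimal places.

0.2942

Sk₂ = 3(180.41 − 179.3) / 11.32 = 3 × 1.1100 / 11.32
    = 3.3300 / 11.32 ≈ 0.2942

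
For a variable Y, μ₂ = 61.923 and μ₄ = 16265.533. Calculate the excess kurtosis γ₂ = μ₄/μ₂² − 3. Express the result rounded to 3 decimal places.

1.242

μ₂² = 61.923² = 3834.45793
μ₄/μ₂² = 16265.533 / 3834.45793 = 4.24194
γ₂ = 4.24194 − 3 ≈ 1.242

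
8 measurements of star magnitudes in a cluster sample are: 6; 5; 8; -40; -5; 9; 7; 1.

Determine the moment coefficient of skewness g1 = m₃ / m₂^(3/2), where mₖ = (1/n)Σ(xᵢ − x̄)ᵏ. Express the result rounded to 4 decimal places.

x̄ = (6 + 5 + 8 - 40 - 5 + 9 + 7 + 1) / 8 = -1.1250
deviations (xᵢ − x̄): 7.1250, 6.1250, 9.1250, -38.8750, -3.8750, 10.1250, 8.1250, 2.1250
Σ(xᵢ − x̄)² = 1870.8750 ⇒ m₂ = 1870.8750/8 = 233.85938
Σ(xᵢ − x̄)³ = -55873.4063 ⇒ m₃ = -55873.4063/8 = -6984.17578
m₂^(3/2) = 233.85938^(1.5) = 3576.28546
g1 = m₃ / m₂^(3/2) = -6984.17578 / 3576.28546 ≈ -1.9529

-1.9529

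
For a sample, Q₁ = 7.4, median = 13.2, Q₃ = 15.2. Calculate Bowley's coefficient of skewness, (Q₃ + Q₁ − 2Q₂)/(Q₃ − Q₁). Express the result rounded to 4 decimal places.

-0.4872

numerator: Q₃ + Q₁ − 2Q₂ = 15.2 + 7.4 − 2×13.2 = -3.8000
denominator: Q₃ − Q₁ = 15.2 − 7.4 = 7.8000
Bowley skewness = -3.8000 / 7.8000 ≈ -0.4872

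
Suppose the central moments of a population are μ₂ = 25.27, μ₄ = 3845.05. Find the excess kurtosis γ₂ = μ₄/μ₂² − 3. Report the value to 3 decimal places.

3.021

μ₂² = 25.27² = 638.57290
μ₄/μ₂² = 3845.05 / 638.57290 = 6.02132
γ₂ = 6.02132 − 3 ≈ 3.021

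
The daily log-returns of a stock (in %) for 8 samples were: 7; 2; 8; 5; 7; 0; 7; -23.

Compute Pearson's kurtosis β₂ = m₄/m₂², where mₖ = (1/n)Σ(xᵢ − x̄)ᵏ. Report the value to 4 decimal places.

5.3208

x̄ = 1.6250
Σ(xᵢ − x̄)² = 747.8750 ⇒ m₂ = 93.48438
Σ(xᵢ − x̄)⁴ = 372001.9941 ⇒ m₄ = 46500.24927
m₂² = 8739.32837
β₂ = m₄/m₂² = 46500.24927 / 8739.32837 ≈ 5.3208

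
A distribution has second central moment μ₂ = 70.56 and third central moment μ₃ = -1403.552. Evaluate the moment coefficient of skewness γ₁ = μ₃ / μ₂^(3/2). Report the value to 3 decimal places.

σ = √μ₂ = √70.56 = 8.40000
σ³ = μ₂^(3/2) = 592.70400
γ₁ = μ₃/σ³ = -1403.552 / 592.70400 ≈ -2.368

-2.368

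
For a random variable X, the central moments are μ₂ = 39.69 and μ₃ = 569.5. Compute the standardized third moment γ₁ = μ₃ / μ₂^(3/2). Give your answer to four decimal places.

σ = √μ₂ = √39.69 = 6.30000
σ³ = μ₂^(3/2) = 250.04700
γ₁ = μ₃/σ³ = 569.5 / 250.04700 ≈ 2.2776

2.2776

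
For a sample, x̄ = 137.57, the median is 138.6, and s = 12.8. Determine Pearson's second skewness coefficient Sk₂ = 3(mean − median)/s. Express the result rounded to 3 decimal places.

-0.241

Sk₂ = 3(137.57 − 138.6) / 12.8 = 3 × -1.0300 / 12.8
    = -3.0900 / 12.8 ≈ -0.241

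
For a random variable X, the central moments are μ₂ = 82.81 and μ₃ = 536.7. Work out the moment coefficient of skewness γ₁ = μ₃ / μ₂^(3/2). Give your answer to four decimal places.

σ = √μ₂ = √82.81 = 9.10000
σ³ = μ₂^(3/2) = 753.57100
γ₁ = μ₃/σ³ = 536.7 / 753.57100 ≈ 0.7122

0.7122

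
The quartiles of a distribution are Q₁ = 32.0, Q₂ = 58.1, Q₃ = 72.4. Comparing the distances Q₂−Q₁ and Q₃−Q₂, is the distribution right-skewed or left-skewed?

Q₂ − Q₁ = 26.1;  Q₃ − Q₂ = 14.3
Q₂ − Q₁ > Q₃ − Q₂ ⇒ the lower half is more spread out ⇒ left-skewed.

left-skewed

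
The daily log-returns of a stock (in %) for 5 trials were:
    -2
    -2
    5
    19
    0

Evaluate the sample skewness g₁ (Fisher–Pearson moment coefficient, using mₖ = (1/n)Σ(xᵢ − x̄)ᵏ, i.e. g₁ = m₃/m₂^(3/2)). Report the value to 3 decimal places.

1.157

x̄ = (-2 - 2 + 5 + 19 + 0) / 5 = 4.0000
deviations (xᵢ − x̄): -6.0000, -6.0000, 1.0000, 15.0000, -4.0000
Σ(xᵢ − x̄)² = 314.0000 ⇒ m₂ = 314.0000/5 = 62.80000
Σ(xᵢ − x̄)³ = 2880.0000 ⇒ m₃ = 2880.0000/5 = 576.00000
m₂^(3/2) = 62.80000^(1.5) = 497.66771
g₁ = m₃ / m₂^(3/2) = 576.00000 / 497.66771 ≈ 1.157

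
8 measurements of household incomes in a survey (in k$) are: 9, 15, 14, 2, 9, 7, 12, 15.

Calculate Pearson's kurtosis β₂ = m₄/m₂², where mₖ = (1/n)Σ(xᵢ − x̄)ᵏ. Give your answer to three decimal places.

2.377

x̄ = 10.3750
Σ(xᵢ − x̄)² = 143.8750 ⇒ m₂ = 17.98438
Σ(xᵢ − x̄)⁴ = 6151.3691 ⇒ m₄ = 768.92114
m₂² = 323.43774
β₂ = m₄/m₂² = 768.92114 / 323.43774 ≈ 2.377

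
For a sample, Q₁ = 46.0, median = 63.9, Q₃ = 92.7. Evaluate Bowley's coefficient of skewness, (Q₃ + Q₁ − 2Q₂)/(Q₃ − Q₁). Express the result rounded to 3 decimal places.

0.233

numerator: Q₃ + Q₁ − 2Q₂ = 92.7 + 46.0 − 2×63.9 = 10.9000
denominator: Q₃ − Q₁ = 92.7 − 46.0 = 46.7000
Bowley skewness = 10.9000 / 46.7000 ≈ 0.233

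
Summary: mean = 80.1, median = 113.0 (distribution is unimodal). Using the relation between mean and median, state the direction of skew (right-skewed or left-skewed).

left-skewed

mean − median = 80.1 − 113.0 = -32.9
mean < median ⇒ the longer tail is on the left ⇒ left-skewed (negatively skewed).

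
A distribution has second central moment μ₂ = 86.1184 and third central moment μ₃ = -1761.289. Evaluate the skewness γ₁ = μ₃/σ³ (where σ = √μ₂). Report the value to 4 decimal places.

-2.2039

σ = √μ₂ = √86.1184 = 9.28000
σ³ = μ₂^(3/2) = 799.17875
γ₁ = μ₃/σ³ = -1761.289 / 799.17875 ≈ -2.2039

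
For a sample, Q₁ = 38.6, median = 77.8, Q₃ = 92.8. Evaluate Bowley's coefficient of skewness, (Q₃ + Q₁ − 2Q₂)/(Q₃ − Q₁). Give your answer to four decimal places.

-0.4465

numerator: Q₃ + Q₁ − 2Q₂ = 92.8 + 38.6 − 2×77.8 = -24.2000
denominator: Q₃ − Q₁ = 92.8 − 38.6 = 54.2000
Bowley skewness = -24.2000 / 54.2000 ≈ -0.4465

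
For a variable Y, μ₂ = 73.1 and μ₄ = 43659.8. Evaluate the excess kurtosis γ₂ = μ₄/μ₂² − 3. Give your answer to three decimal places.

μ₂² = 73.1² = 5343.61000
μ₄/μ₂² = 43659.8 / 5343.61000 = 8.17047
γ₂ = 8.17047 − 3 ≈ 5.170

5.170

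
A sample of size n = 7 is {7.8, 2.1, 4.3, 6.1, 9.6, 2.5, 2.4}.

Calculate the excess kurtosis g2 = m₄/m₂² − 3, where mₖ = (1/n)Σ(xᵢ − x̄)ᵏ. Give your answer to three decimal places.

x̄ = 4.9714
Σ(xᵢ − x̄)² = 52.1143 ⇒ m₂ = 7.44490
Σ(xᵢ − x̄)⁴ = 673.8230 ⇒ m₄ = 96.26043
m₂² = 55.42651
g2 = m₄/m₂² − 3 = 1.73672 − 3 ≈ -1.263

-1.263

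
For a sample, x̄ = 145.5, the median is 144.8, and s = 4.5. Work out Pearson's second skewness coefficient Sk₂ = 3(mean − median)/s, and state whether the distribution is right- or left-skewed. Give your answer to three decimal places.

0.467, right-skewed

Sk₂ = 3(145.5 − 144.8) / 4.5 = 3 × 0.7000 / 4.5
    = 2.1000 / 4.5 ≈ 0.467
Sk₂ > 0 ⇒ mean > median ⇒ right-skewed (positive skew).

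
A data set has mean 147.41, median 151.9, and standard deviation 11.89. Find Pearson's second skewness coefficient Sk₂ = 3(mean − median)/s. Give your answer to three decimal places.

-1.133

Sk₂ = 3(147.41 − 151.9) / 11.89 = 3 × -4.4900 / 11.89
    = -13.4700 / 11.89 ≈ -1.133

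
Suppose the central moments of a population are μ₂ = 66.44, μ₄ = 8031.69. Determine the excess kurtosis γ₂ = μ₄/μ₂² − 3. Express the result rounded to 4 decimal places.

μ₂² = 66.44² = 4414.27360
μ₄/μ₂² = 8031.69 / 4414.27360 = 1.81948
γ₂ = 1.81948 − 3 ≈ -1.1805

-1.1805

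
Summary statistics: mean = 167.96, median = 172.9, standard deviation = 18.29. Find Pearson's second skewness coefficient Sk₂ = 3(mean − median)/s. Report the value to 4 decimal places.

-0.8103

Sk₂ = 3(167.96 − 172.9) / 18.29 = 3 × -4.9400 / 18.29
    = -14.8200 / 18.29 ≈ -0.8103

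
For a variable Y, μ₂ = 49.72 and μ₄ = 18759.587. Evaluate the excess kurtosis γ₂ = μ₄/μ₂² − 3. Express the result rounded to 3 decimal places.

μ₂² = 49.72² = 2472.07840
μ₄/μ₂² = 18759.587 / 2472.07840 = 7.58859
γ₂ = 7.58859 − 3 ≈ 4.589

4.589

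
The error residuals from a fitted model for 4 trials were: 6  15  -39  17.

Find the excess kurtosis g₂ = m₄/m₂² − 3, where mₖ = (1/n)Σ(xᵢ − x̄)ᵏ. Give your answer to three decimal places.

x̄ = -0.2500
Σ(xᵢ − x̄)² = 2070.7500 ⇒ m₂ = 517.68750
Σ(xᵢ − x̄)⁴ = 2398844.5781 ⇒ m₄ = 599711.14453
m₂² = 268000.34766
g₂ = m₄/m₂² − 3 = 2.23773 − 3 ≈ -0.762

-0.762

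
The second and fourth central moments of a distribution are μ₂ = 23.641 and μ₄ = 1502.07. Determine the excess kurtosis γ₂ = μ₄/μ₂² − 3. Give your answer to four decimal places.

μ₂² = 23.641² = 558.89688
μ₄/μ₂² = 1502.07 / 558.89688 = 2.68756
γ₂ = 2.68756 − 3 ≈ -0.3124

-0.3124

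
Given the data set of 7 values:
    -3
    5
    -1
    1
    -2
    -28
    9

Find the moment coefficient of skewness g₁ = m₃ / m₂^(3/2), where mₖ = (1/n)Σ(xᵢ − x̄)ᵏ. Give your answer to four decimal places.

x̄ = (-3 + 5 - 1 + 1 - 2 - 28 + 9) / 7 = -2.7143
deviations (xᵢ − x̄): -0.2857, 7.7143, 1.7143, 3.7143, 0.7143, -25.2857, 11.7143
Σ(xᵢ − x̄)² = 853.4286 ⇒ m₂ = 853.4286/7 = 121.91837
Σ(xᵢ − x̄)³ = -14043.6735 ⇒ m₃ = -14043.6735/7 = -2006.23907
m₂^(3/2) = 121.91837^(1.5) = 1346.18178
g₁ = m₃ / m₂^(3/2) = -2006.23907 / 1346.18178 ≈ -1.4903

-1.4903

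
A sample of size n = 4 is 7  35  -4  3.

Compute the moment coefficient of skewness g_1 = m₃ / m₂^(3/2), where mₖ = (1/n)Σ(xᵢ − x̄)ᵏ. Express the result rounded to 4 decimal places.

0.9100

x̄ = (7 + 35 - 4 + 3) / 4 = 10.2500
deviations (xᵢ − x̄): -3.2500, 24.7500, -14.2500, -7.2500
Σ(xᵢ − x̄)² = 878.7500 ⇒ m₂ = 878.7500/4 = 219.68750
Σ(xᵢ − x̄)³ = 11851.8750 ⇒ m₃ = 11851.8750/4 = 2962.96875
m₂^(3/2) = 219.68750^(1.5) = 3256.17712
g_1 = m₃ / m₂^(3/2) = 2962.96875 / 3256.17712 ≈ 0.9100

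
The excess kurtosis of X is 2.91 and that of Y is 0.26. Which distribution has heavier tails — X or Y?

X

Higher excess kurtosis ⇒ heavier tails relative to the normal distribution.
2.91 vs 0.26: the larger is 2.91, so X has heavier tails.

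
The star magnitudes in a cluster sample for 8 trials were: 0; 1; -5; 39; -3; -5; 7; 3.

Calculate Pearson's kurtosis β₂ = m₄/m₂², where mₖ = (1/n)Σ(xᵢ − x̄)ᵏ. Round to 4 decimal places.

5.2630

x̄ = 4.6250
Σ(xᵢ − x̄)² = 1467.8750 ⇒ m₂ = 183.48438
Σ(xᵢ − x̄)⁴ = 1417488.4941 ⇒ m₄ = 177186.06177
m₂² = 33666.51587
β₂ = m₄/m₂² = 177186.06177 / 33666.51587 ≈ 5.2630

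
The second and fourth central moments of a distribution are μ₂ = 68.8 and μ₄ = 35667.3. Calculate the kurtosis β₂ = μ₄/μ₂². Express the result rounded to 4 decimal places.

μ₂² = 68.8² = 4733.44000
μ₄/μ₂² = 35667.3 / 4733.44000 = 7.53518
β₂ ≈ 7.5352

7.5352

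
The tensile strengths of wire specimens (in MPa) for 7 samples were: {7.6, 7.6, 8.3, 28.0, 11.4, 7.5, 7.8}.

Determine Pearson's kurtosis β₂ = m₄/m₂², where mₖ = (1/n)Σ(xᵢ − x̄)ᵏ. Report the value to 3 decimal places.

x̄ = 11.1714
Σ(xᵢ − x̄)² = 341.8543 ⇒ m₂ = 48.83633
Σ(xᵢ − x̄)⁴ = 80906.9640 ⇒ m₄ = 11558.13771
m₂² = 2384.98679
β₂ = m₄/m₂² = 11558.13771 / 2384.98679 ≈ 4.846

4.846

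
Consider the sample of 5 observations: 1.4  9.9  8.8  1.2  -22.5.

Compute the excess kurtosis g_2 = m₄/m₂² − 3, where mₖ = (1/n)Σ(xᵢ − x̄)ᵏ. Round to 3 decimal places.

x̄ = -0.2400
Σ(xᵢ − x̄)² = 684.8120 ⇒ m₂ = 136.96240
Σ(xᵢ − x̄)⁴ = 262789.6055 ⇒ m₄ = 52557.92109
m₂² = 18758.69901
g_2 = m₄/m₂² − 3 = 2.80179 − 3 ≈ -0.198

-0.198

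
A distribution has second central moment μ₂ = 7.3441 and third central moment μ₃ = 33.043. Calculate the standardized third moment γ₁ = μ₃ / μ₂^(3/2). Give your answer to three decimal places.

σ = √μ₂ = √7.3441 = 2.71000
σ³ = μ₂^(3/2) = 19.90251
γ₁ = μ₃/σ³ = 33.043 / 19.90251 ≈ 1.660

1.660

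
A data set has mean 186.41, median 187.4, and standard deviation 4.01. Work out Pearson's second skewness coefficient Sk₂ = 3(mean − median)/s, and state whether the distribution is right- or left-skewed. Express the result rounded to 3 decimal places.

Sk₂ = 3(186.41 − 187.4) / 4.01 = 3 × -0.9900 / 4.01
    = -2.9700 / 4.01 ≈ -0.741
Sk₂ < 0 ⇒ mean < median ⇒ left-skewed (negative skew).

-0.741, left-skewed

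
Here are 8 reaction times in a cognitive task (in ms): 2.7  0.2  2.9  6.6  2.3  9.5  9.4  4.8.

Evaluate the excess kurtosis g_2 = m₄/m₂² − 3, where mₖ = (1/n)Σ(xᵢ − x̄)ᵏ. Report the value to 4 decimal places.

-1.2530

x̄ = 4.8000
Σ(xᵢ − x̄)² = 81.9200 ⇒ m₂ = 10.24000
Σ(xᵢ − x̄)⁴ = 1465.4996 ⇒ m₄ = 183.18745
m₂² = 104.85760
g_2 = m₄/m₂² − 3 = 1.74701 − 3 ≈ -1.2530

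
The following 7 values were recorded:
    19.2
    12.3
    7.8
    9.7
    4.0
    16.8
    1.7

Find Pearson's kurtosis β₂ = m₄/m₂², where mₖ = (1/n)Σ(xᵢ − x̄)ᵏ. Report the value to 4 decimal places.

1.7630

x̄ = 10.2143
Σ(xᵢ − x̄)² = 245.6686 ⇒ m₂ = 35.09551
Σ(xᵢ − x̄)⁴ = 15200.0527 ⇒ m₄ = 2171.43610
m₂² = 1231.69484
β₂ = m₄/m₂² = 2171.43610 / 1231.69484 ≈ 1.7630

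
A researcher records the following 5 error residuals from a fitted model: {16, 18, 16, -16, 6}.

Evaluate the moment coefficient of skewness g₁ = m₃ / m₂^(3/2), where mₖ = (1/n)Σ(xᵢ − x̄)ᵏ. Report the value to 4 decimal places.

-1.1496

x̄ = (16 + 18 + 16 - 16 + 6) / 5 = 8.0000
deviations (xᵢ − x̄): 8.0000, 10.0000, 8.0000, -24.0000, -2.0000
Σ(xᵢ − x̄)² = 808.0000 ⇒ m₂ = 808.0000/5 = 161.60000
Σ(xᵢ − x̄)³ = -11808.0000 ⇒ m₃ = -11808.0000/5 = -2361.60000
m₂^(3/2) = 161.60000^(1.5) = 2054.29134
g₁ = m₃ / m₂^(3/2) = -2361.60000 / 2054.29134 ≈ -1.1496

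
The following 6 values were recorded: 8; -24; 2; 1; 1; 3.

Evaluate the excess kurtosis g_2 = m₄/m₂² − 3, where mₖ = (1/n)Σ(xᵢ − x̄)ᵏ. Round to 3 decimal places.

x̄ = -1.5000
Σ(xᵢ − x̄)² = 641.5000 ⇒ m₂ = 106.91667
Σ(xᵢ − x̄)⁴ = 265072.3750 ⇒ m₄ = 44178.72917
m₂² = 11431.17361
g_2 = m₄/m₂² − 3 = 3.86476 − 3 ≈ 0.865

0.865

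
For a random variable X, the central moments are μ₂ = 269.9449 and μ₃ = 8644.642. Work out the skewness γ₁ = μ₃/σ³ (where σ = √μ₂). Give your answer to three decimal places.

1.949

σ = √μ₂ = √269.9449 = 16.43000
σ³ = μ₂^(3/2) = 4435.19471
γ₁ = μ₃/σ³ = 8644.642 / 4435.19471 ≈ 1.949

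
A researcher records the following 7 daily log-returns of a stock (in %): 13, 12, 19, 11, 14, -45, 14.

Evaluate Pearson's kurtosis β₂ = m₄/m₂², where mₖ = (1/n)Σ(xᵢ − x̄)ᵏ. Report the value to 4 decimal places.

5.0502

x̄ = 5.4286
Σ(xᵢ − x̄)² = 3005.7143 ⇒ m₂ = 429.38776
Σ(xᵢ − x̄)⁴ = 6517890.4140 ⇒ m₄ = 931127.20200
m₂² = 184373.84423
β₂ = m₄/m₂² = 931127.20200 / 184373.84423 ≈ 5.0502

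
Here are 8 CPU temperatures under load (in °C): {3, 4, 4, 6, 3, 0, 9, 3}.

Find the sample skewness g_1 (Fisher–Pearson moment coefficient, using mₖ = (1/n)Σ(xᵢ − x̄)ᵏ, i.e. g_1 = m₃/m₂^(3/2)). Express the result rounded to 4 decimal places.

x̄ = (3 + 4 + 4 + 6 + 3 + 0 + 9 + 3) / 8 = 4.0000
deviations (xᵢ − x̄): -1.0000, 0.0000, 0.0000, 2.0000, -1.0000, -4.0000, 5.0000, -1.0000
Σ(xᵢ − x̄)² = 48.0000 ⇒ m₂ = 48.0000/8 = 6.00000
Σ(xᵢ − x̄)³ = 66.0000 ⇒ m₃ = 66.0000/8 = 8.25000
m₂^(3/2) = 6.00000^(1.5) = 14.69694
g_1 = m₃ / m₂^(3/2) = 8.25000 / 14.69694 ≈ 0.5613

0.5613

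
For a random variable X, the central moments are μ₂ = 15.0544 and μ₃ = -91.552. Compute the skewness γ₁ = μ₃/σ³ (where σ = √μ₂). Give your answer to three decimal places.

σ = √μ₂ = √15.0544 = 3.88000
σ³ = μ₂^(3/2) = 58.41107
γ₁ = μ₃/σ³ = -91.552 / 58.41107 ≈ -1.567

-1.567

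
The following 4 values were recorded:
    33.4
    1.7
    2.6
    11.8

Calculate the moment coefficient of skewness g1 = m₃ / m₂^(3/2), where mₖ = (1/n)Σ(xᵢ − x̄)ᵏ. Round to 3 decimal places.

0.858

x̄ = (33.4 + 1.7 + 2.6 + 11.8) / 4 = 12.3750
deviations (xᵢ − x̄): 21.0250, -10.6750, -9.7750, -0.5750
Σ(xᵢ − x̄)² = 651.8875 ⇒ m₂ = 651.8875/4 = 162.97188
Σ(xᵢ − x̄)³ = 7143.4406 ⇒ m₃ = 7143.4406/4 = 1785.86016
m₂^(3/2) = 162.97188^(1.5) = 2080.50610
g1 = m₃ / m₂^(3/2) = 1785.86016 / 2080.50610 ≈ 0.858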